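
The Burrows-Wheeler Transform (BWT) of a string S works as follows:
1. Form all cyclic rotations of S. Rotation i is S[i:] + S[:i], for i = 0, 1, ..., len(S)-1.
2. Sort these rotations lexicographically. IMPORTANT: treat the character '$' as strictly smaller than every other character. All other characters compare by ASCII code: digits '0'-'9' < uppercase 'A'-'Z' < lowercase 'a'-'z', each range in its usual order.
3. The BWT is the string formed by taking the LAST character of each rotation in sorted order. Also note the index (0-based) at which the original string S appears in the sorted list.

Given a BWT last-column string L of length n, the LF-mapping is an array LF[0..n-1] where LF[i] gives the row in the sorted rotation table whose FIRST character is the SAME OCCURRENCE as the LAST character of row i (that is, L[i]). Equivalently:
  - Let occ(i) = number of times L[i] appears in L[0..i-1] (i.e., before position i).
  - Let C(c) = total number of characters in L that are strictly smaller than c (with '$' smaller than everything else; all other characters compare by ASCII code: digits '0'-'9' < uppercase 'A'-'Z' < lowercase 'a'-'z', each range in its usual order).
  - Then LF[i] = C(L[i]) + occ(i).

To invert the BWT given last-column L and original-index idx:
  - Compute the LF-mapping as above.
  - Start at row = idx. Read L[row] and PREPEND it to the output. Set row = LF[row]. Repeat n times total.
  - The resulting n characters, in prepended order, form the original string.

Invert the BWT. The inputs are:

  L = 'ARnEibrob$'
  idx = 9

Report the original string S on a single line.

LF mapping: 1 3 7 2 6 4 9 8 5 0
Walk LF starting at row 9, prepending L[row]:
  step 1: row=9, L[9]='$', prepend. Next row=LF[9]=0
  step 2: row=0, L[0]='A', prepend. Next row=LF[0]=1
  step 3: row=1, L[1]='R', prepend. Next row=LF[1]=3
  step 4: row=3, L[3]='E', prepend. Next row=LF[3]=2
  step 5: row=2, L[2]='n', prepend. Next row=LF[2]=7
  step 6: row=7, L[7]='o', prepend. Next row=LF[7]=8
  step 7: row=8, L[8]='b', prepend. Next row=LF[8]=5
  step 8: row=5, L[5]='b', prepend. Next row=LF[5]=4
  step 9: row=4, L[4]='i', prepend. Next row=LF[4]=6
  step 10: row=6, L[6]='r', prepend. Next row=LF[6]=9
Reversed output: ribbonERA$

Answer: ribbonERA$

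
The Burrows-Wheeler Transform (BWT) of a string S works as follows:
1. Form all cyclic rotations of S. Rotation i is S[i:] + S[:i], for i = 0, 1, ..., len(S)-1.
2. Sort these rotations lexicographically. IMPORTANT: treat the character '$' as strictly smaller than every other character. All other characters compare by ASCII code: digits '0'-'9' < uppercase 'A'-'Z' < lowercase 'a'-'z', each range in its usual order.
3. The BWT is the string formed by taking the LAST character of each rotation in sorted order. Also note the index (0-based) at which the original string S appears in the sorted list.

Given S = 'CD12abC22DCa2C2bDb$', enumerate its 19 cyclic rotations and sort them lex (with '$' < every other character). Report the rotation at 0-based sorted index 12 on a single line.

Answer: DCa2C2bDb$CD12abC22

Derivation:
All 19 rotations (rotation i = S[i:]+S[:i]):
  rot[0] = CD12abC22DCa2C2bDb$
  rot[1] = D12abC22DCa2C2bDb$C
  rot[2] = 12abC22DCa2C2bDb$CD
  rot[3] = 2abC22DCa2C2bDb$CD1
  rot[4] = abC22DCa2C2bDb$CD12
  rot[5] = bC22DCa2C2bDb$CD12a
  rot[6] = C22DCa2C2bDb$CD12ab
  rot[7] = 22DCa2C2bDb$CD12abC
  rot[8] = 2DCa2C2bDb$CD12abC2
  rot[9] = DCa2C2bDb$CD12abC22
  rot[10] = Ca2C2bDb$CD12abC22D
  rot[11] = a2C2bDb$CD12abC22DC
  rot[12] = 2C2bDb$CD12abC22DCa
  rot[13] = C2bDb$CD12abC22DCa2
  rot[14] = 2bDb$CD12abC22DCa2C
  rot[15] = bDb$CD12abC22DCa2C2
  rot[16] = Db$CD12abC22DCa2C2b
  rot[17] = b$CD12abC22DCa2C2bD
  rot[18] = $CD12abC22DCa2C2bDb
Sorted (with $ < everything):
  sorted[0] = $CD12abC22DCa2C2bDb
  sorted[1] = 12abC22DCa2C2bDb$CD
  sorted[2] = 22DCa2C2bDb$CD12abC
  sorted[3] = 2C2bDb$CD12abC22DCa
  sorted[4] = 2DCa2C2bDb$CD12abC2
  sorted[5] = 2abC22DCa2C2bDb$CD1
  sorted[6] = 2bDb$CD12abC22DCa2C
  sorted[7] = C22DCa2C2bDb$CD12ab
  sorted[8] = C2bDb$CD12abC22DCa2
  sorted[9] = CD12abC22DCa2C2bDb$
  sorted[10] = Ca2C2bDb$CD12abC22D
  sorted[11] = D12abC22DCa2C2bDb$C
  sorted[12] = DCa2C2bDb$CD12abC22
  sorted[13] = Db$CD12abC22DCa2C2b
  sorted[14] = a2C2bDb$CD12abC22DC
  sorted[15] = abC22DCa2C2bDb$CD12
  sorted[16] = b$CD12abC22DCa2C2bD
  sorted[17] = bC22DCa2C2bDb$CD12a
  sorted[18] = bDb$CD12abC22DCa2C2
sorted[12] = DCa2C2bDb$CD12abC22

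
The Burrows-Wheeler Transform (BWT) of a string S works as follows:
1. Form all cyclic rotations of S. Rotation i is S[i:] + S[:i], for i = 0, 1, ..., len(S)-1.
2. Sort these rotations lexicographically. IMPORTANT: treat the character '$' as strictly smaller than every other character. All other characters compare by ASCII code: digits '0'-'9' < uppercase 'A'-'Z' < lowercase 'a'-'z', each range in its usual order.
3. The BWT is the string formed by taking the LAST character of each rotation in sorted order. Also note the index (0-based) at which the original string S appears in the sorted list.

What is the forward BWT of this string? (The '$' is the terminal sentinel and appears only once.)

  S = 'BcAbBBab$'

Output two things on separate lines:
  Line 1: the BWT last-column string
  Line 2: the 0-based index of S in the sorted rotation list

All 9 rotations (rotation i = S[i:]+S[:i]):
  rot[0] = BcAbBBab$
  rot[1] = cAbBBab$B
  rot[2] = AbBBab$Bc
  rot[3] = bBBab$BcA
  rot[4] = BBab$BcAb
  rot[5] = Bab$BcAbB
  rot[6] = ab$BcAbBB
  rot[7] = b$BcAbBBa
  rot[8] = $BcAbBBab
Sorted (with $ < everything):
  sorted[0] = $BcAbBBab  (last char: 'b')
  sorted[1] = AbBBab$Bc  (last char: 'c')
  sorted[2] = BBab$BcAb  (last char: 'b')
  sorted[3] = Bab$BcAbB  (last char: 'B')
  sorted[4] = BcAbBBab$  (last char: '$')
  sorted[5] = ab$BcAbBB  (last char: 'B')
  sorted[6] = b$BcAbBBa  (last char: 'a')
  sorted[7] = bBBab$BcA  (last char: 'A')
  sorted[8] = cAbBBab$B  (last char: 'B')
Last column: bcbB$BaAB
Original string S is at sorted index 4

Answer: bcbB$BaAB
4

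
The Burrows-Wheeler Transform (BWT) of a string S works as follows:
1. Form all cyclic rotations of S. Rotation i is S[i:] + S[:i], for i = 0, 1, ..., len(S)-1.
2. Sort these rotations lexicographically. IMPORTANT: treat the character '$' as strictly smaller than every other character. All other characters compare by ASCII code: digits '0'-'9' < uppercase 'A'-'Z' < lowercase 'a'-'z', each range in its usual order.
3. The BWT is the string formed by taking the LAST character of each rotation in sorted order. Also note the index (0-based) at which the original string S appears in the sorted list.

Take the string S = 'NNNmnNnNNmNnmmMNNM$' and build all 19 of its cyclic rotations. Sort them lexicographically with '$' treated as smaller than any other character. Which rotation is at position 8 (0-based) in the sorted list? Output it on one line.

Answer: NmNnmmMNNM$NNNmnNnN

Derivation:
All 19 rotations (rotation i = S[i:]+S[:i]):
  rot[0] = NNNmnNnNNmNnmmMNNM$
  rot[1] = NNmnNnNNmNnmmMNNM$N
  rot[2] = NmnNnNNmNnmmMNNM$NN
  rot[3] = mnNnNNmNnmmMNNM$NNN
  rot[4] = nNnNNmNnmmMNNM$NNNm
  rot[5] = NnNNmNnmmMNNM$NNNmn
  rot[6] = nNNmNnmmMNNM$NNNmnN
  rot[7] = NNmNnmmMNNM$NNNmnNn
  rot[8] = NmNnmmMNNM$NNNmnNnN
  rot[9] = mNnmmMNNM$NNNmnNnNN
  rot[10] = NnmmMNNM$NNNmnNnNNm
  rot[11] = nmmMNNM$NNNmnNnNNmN
  rot[12] = mmMNNM$NNNmnNnNNmNn
  rot[13] = mMNNM$NNNmnNnNNmNnm
  rot[14] = MNNM$NNNmnNnNNmNnmm
  rot[15] = NNM$NNNmnNnNNmNnmmM
  rot[16] = NM$NNNmnNnNNmNnmmMN
  rot[17] = M$NNNmnNnNNmNnmmMNN
  rot[18] = $NNNmnNnNNmNnmmMNNM
Sorted (with $ < everything):
  sorted[0] = $NNNmnNnNNmNnmmMNNM
  sorted[1] = M$NNNmnNnNNmNnmmMNN
  sorted[2] = MNNM$NNNmnNnNNmNnmm
  sorted[3] = NM$NNNmnNnNNmNnmmMN
  sorted[4] = NNM$NNNmnNnNNmNnmmM
  sorted[5] = NNNmnNnNNmNnmmMNNM$
  sorted[6] = NNmNnmmMNNM$NNNmnNn
  sorted[7] = NNmnNnNNmNnmmMNNM$N
  sorted[8] = NmNnmmMNNM$NNNmnNnN
  sorted[9] = NmnNnNNmNnmmMNNM$NN
  sorted[10] = NnNNmNnmmMNNM$NNNmn
  sorted[11] = NnmmMNNM$NNNmnNnNNm
  sorted[12] = mMNNM$NNNmnNnNNmNnm
  sorted[13] = mNnmmMNNM$NNNmnNnNN
  sorted[14] = mmMNNM$NNNmnNnNNmNn
  sorted[15] = mnNnNNmNnmmMNNM$NNN
  sorted[16] = nNNmNnmmMNNM$NNNmnN
  sorted[17] = nNnNNmNnmmMNNM$NNNm
  sorted[18] = nmmMNNM$NNNmnNnNNmN
sorted[8] = NmNnmmMNNM$NNNmnNnN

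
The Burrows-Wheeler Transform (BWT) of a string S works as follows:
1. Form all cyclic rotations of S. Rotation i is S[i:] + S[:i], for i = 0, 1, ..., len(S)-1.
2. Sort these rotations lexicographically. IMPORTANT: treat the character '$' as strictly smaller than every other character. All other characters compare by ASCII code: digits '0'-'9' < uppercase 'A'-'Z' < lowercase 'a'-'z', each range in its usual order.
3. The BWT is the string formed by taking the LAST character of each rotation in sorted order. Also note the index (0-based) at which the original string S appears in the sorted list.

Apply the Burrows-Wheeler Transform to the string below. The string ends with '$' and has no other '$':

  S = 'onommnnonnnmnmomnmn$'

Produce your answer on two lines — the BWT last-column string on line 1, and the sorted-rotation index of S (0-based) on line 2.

Answer: nononmnmmnmnomonnmn$
19

Derivation:
All 20 rotations (rotation i = S[i:]+S[:i]):
  rot[0] = onommnnonnnmnmomnmn$
  rot[1] = nommnnonnnmnmomnmn$o
  rot[2] = ommnnonnnmnmomnmn$on
  rot[3] = mmnnonnnmnmomnmn$ono
  rot[4] = mnnonnnmnmomnmn$onom
  rot[5] = nnonnnmnmomnmn$onomm
  rot[6] = nonnnmnmomnmn$onommn
  rot[7] = onnnmnmomnmn$onommnn
  rot[8] = nnnmnmomnmn$onommnno
  rot[9] = nnmnmomnmn$onommnnon
  rot[10] = nmnmomnmn$onommnnonn
  rot[11] = mnmomnmn$onommnnonnn
  rot[12] = nmomnmn$onommnnonnnm
  rot[13] = momnmn$onommnnonnnmn
  rot[14] = omnmn$onommnnonnnmnm
  rot[15] = mnmn$onommnnonnnmnmo
  rot[16] = nmn$onommnnonnnmnmom
  rot[17] = mn$onommnnonnnmnmomn
  rot[18] = n$onommnnonnnmnmomnm
  rot[19] = $onommnnonnnmnmomnmn
Sorted (with $ < everything):
  sorted[0] = $onommnnonnnmnmomnmn  (last char: 'n')
  sorted[1] = mmnnonnnmnmomnmn$ono  (last char: 'o')
  sorted[2] = mn$onommnnonnnmnmomn  (last char: 'n')
  sorted[3] = mnmn$onommnnonnnmnmo  (last char: 'o')
  sorted[4] = mnmomnmn$onommnnonnn  (last char: 'n')
  sorted[5] = mnnonnnmnmomnmn$onom  (last char: 'm')
  sorted[6] = momnmn$onommnnonnnmn  (last char: 'n')
  sorted[7] = n$onommnnonnnmnmomnm  (last char: 'm')
  sorted[8] = nmn$onommnnonnnmnmom  (last char: 'm')
  sorted[9] = nmnmomnmn$onommnnonn  (last char: 'n')
  sorted[10] = nmomnmn$onommnnonnnm  (last char: 'm')
  sorted[11] = nnmnmomnmn$onommnnon  (last char: 'n')
  sorted[12] = nnnmnmomnmn$onommnno  (last char: 'o')
  sorted[13] = nnonnnmnmomnmn$onomm  (last char: 'm')
  sorted[14] = nommnnonnnmnmomnmn$o  (last char: 'o')
  sorted[15] = nonnnmnmomnmn$onommn  (last char: 'n')
  sorted[16] = ommnnonnnmnmomnmn$on  (last char: 'n')
  sorted[17] = omnmn$onommnnonnnmnm  (last char: 'm')
  sorted[18] = onnnmnmomnmn$onommnn  (last char: 'n')
  sorted[19] = onommnnonnnmnmomnmn$  (last char: '$')
Last column: nononmnmmnmnomonnmn$
Original string S is at sorted index 19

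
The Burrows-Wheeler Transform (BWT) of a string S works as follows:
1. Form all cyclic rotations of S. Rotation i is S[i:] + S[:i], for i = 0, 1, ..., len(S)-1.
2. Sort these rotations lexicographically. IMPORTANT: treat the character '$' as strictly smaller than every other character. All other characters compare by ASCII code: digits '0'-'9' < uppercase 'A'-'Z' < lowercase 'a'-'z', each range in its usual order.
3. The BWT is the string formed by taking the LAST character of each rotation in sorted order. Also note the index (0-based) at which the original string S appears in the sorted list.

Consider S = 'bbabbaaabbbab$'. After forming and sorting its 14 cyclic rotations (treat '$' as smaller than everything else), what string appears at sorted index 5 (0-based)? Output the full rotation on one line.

Answer: abbbab$bbabbaa

Derivation:
All 14 rotations (rotation i = S[i:]+S[:i]):
  rot[0] = bbabbaaabbbab$
  rot[1] = babbaaabbbab$b
  rot[2] = abbaaabbbab$bb
  rot[3] = bbaaabbbab$bba
  rot[4] = baaabbbab$bbab
  rot[5] = aaabbbab$bbabb
  rot[6] = aabbbab$bbabba
  rot[7] = abbbab$bbabbaa
  rot[8] = bbbab$bbabbaaa
  rot[9] = bbab$bbabbaaab
  rot[10] = bab$bbabbaaabb
  rot[11] = ab$bbabbaaabbb
  rot[12] = b$bbabbaaabbba
  rot[13] = $bbabbaaabbbab
Sorted (with $ < everything):
  sorted[0] = $bbabbaaabbbab
  sorted[1] = aaabbbab$bbabb
  sorted[2] = aabbbab$bbabba
  sorted[3] = ab$bbabbaaabbb
  sorted[4] = abbaaabbbab$bb
  sorted[5] = abbbab$bbabbaa
  sorted[6] = b$bbabbaaabbba
  sorted[7] = baaabbbab$bbab
  sorted[8] = bab$bbabbaaabb
  sorted[9] = babbaaabbbab$b
  sorted[10] = bbaaabbbab$bba
  sorted[11] = bbab$bbabbaaab
  sorted[12] = bbabbaaabbbab$
  sorted[13] = bbbab$bbabbaaa
sorted[5] = abbbab$bbabbaa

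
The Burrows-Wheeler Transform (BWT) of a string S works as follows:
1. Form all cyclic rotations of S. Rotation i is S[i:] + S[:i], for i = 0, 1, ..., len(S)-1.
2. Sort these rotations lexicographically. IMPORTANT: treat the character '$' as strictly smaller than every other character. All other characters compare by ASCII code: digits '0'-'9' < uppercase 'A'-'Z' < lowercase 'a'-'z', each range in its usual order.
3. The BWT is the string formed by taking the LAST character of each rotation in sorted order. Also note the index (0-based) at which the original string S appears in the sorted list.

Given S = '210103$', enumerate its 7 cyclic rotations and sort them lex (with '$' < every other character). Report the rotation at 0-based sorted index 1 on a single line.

All 7 rotations (rotation i = S[i:]+S[:i]):
  rot[0] = 210103$
  rot[1] = 10103$2
  rot[2] = 0103$21
  rot[3] = 103$210
  rot[4] = 03$2101
  rot[5] = 3$21010
  rot[6] = $210103
Sorted (with $ < everything):
  sorted[0] = $210103
  sorted[1] = 0103$21
  sorted[2] = 03$2101
  sorted[3] = 10103$2
  sorted[4] = 103$210
  sorted[5] = 210103$
  sorted[6] = 3$21010
sorted[1] = 0103$21

Answer: 0103$21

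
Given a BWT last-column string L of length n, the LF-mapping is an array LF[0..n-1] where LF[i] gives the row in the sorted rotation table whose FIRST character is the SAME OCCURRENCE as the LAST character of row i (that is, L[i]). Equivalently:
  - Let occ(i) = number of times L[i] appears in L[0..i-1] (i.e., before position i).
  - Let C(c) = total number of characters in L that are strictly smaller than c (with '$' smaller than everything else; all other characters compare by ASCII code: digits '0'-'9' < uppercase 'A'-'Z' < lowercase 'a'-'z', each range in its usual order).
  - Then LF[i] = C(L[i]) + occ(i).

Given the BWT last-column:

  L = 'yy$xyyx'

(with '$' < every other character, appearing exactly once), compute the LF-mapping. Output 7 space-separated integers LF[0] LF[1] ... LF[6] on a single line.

Answer: 3 4 0 1 5 6 2

Derivation:
Char counts: '$':1, 'x':2, 'y':4
C (first-col start): C('$')=0, C('x')=1, C('y')=3
L[0]='y': occ=0, LF[0]=C('y')+0=3+0=3
L[1]='y': occ=1, LF[1]=C('y')+1=3+1=4
L[2]='$': occ=0, LF[2]=C('$')+0=0+0=0
L[3]='x': occ=0, LF[3]=C('x')+0=1+0=1
L[4]='y': occ=2, LF[4]=C('y')+2=3+2=5
L[5]='y': occ=3, LF[5]=C('y')+3=3+3=6
L[6]='x': occ=1, LF[6]=C('x')+1=1+1=2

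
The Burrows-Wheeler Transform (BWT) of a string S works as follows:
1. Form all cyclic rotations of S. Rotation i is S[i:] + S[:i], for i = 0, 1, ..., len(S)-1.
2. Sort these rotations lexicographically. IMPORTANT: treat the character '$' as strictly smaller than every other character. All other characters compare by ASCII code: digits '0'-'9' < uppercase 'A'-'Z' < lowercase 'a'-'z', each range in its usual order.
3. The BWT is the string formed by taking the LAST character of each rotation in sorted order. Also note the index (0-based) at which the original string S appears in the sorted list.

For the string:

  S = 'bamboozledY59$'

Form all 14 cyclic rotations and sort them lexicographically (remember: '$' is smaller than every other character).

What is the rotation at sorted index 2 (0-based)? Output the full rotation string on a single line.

Answer: 9$bamboozledY5

Derivation:
All 14 rotations (rotation i = S[i:]+S[:i]):
  rot[0] = bamboozledY59$
  rot[1] = amboozledY59$b
  rot[2] = mboozledY59$ba
  rot[3] = boozledY59$bam
  rot[4] = oozledY59$bamb
  rot[5] = ozledY59$bambo
  rot[6] = zledY59$bamboo
  rot[7] = ledY59$bambooz
  rot[8] = edY59$bamboozl
  rot[9] = dY59$bamboozle
  rot[10] = Y59$bamboozled
  rot[11] = 59$bamboozledY
  rot[12] = 9$bamboozledY5
  rot[13] = $bamboozledY59
Sorted (with $ < everything):
  sorted[0] = $bamboozledY59
  sorted[1] = 59$bamboozledY
  sorted[2] = 9$bamboozledY5
  sorted[3] = Y59$bamboozled
  sorted[4] = amboozledY59$b
  sorted[5] = bamboozledY59$
  sorted[6] = boozledY59$bam
  sorted[7] = dY59$bamboozle
  sorted[8] = edY59$bamboozl
  sorted[9] = ledY59$bambooz
  sorted[10] = mboozledY59$ba
  sorted[11] = oozledY59$bamb
  sorted[12] = ozledY59$bambo
  sorted[13] = zledY59$bamboo
sorted[2] = 9$bamboozledY5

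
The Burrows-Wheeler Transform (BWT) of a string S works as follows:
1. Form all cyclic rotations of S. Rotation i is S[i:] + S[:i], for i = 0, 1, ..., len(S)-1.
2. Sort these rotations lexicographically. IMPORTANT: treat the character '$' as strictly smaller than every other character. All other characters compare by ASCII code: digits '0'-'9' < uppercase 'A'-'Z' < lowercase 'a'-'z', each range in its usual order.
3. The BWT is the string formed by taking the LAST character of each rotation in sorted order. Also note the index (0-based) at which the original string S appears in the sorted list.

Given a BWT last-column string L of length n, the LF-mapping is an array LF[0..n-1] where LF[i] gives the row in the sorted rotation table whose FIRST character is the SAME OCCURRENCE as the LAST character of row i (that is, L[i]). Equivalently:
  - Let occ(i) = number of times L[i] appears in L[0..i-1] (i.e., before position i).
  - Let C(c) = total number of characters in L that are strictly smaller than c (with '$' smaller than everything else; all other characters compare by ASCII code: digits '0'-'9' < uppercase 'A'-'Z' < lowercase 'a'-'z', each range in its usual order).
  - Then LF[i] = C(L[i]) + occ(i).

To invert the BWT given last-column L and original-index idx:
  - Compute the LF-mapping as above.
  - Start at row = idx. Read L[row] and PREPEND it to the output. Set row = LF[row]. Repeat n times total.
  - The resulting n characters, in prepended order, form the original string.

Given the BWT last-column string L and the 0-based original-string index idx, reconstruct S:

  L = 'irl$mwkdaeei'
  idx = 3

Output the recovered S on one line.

Answer: emeraldkiwi$

Derivation:
LF mapping: 5 10 8 0 9 11 7 2 1 3 4 6
Walk LF starting at row 3, prepending L[row]:
  step 1: row=3, L[3]='$', prepend. Next row=LF[3]=0
  step 2: row=0, L[0]='i', prepend. Next row=LF[0]=5
  step 3: row=5, L[5]='w', prepend. Next row=LF[5]=11
  step 4: row=11, L[11]='i', prepend. Next row=LF[11]=6
  step 5: row=6, L[6]='k', prepend. Next row=LF[6]=7
  step 6: row=7, L[7]='d', prepend. Next row=LF[7]=2
  step 7: row=2, L[2]='l', prepend. Next row=LF[2]=8
  step 8: row=8, L[8]='a', prepend. Next row=LF[8]=1
  step 9: row=1, L[1]='r', prepend. Next row=LF[1]=10
  step 10: row=10, L[10]='e', prepend. Next row=LF[10]=4
  step 11: row=4, L[4]='m', prepend. Next row=LF[4]=9
  step 12: row=9, L[9]='e', prepend. Next row=LF[9]=3
Reversed output: emeraldkiwi$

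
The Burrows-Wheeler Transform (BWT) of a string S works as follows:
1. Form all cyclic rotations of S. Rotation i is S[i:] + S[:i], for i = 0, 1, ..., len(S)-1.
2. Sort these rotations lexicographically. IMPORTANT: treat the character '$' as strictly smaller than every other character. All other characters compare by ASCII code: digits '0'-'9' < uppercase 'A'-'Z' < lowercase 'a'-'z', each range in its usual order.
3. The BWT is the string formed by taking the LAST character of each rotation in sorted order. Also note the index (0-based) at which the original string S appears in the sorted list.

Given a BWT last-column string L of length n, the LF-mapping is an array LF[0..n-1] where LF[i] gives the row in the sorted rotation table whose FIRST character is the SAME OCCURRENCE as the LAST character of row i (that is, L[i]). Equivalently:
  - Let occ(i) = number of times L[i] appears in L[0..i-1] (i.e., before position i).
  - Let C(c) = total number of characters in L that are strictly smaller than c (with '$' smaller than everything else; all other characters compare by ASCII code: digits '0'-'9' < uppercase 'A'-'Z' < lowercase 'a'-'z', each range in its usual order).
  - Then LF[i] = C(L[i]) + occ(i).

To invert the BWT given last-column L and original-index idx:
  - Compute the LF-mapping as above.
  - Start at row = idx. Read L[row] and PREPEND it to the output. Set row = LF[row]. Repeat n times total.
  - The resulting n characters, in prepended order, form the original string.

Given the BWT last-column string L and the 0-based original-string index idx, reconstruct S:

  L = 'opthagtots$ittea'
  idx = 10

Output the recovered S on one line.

Answer: spaghettitattoo$

Derivation:
LF mapping: 7 9 11 5 1 4 12 8 13 10 0 6 14 15 3 2
Walk LF starting at row 10, prepending L[row]:
  step 1: row=10, L[10]='$', prepend. Next row=LF[10]=0
  step 2: row=0, L[0]='o', prepend. Next row=LF[0]=7
  step 3: row=7, L[7]='o', prepend. Next row=LF[7]=8
  step 4: row=8, L[8]='t', prepend. Next row=LF[8]=13
  step 5: row=13, L[13]='t', prepend. Next row=LF[13]=15
  step 6: row=15, L[15]='a', prepend. Next row=LF[15]=2
  step 7: row=2, L[2]='t', prepend. Next row=LF[2]=11
  step 8: row=11, L[11]='i', prepend. Next row=LF[11]=6
  step 9: row=6, L[6]='t', prepend. Next row=LF[6]=12
  step 10: row=12, L[12]='t', prepend. Next row=LF[12]=14
  step 11: row=14, L[14]='e', prepend. Next row=LF[14]=3
  step 12: row=3, L[3]='h', prepend. Next row=LF[3]=5
  step 13: row=5, L[5]='g', prepend. Next row=LF[5]=4
  step 14: row=4, L[4]='a', prepend. Next row=LF[4]=1
  step 15: row=1, L[1]='p', prepend. Next row=LF[1]=9
  step 16: row=9, L[9]='s', prepend. Next row=LF[9]=10
Reversed output: spaghettitattoo$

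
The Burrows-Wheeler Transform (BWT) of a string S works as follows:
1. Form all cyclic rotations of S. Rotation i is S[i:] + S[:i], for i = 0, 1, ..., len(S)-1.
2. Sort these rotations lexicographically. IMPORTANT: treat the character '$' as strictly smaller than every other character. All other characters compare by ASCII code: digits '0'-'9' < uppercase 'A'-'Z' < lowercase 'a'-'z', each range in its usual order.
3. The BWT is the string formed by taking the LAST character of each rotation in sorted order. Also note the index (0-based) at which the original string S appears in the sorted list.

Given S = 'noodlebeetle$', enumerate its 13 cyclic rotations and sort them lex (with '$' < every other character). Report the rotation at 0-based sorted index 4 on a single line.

All 13 rotations (rotation i = S[i:]+S[:i]):
  rot[0] = noodlebeetle$
  rot[1] = oodlebeetle$n
  rot[2] = odlebeetle$no
  rot[3] = dlebeetle$noo
  rot[4] = lebeetle$nood
  rot[5] = ebeetle$noodl
  rot[6] = beetle$noodle
  rot[7] = eetle$noodleb
  rot[8] = etle$noodlebe
  rot[9] = tle$noodlebee
  rot[10] = le$noodlebeet
  rot[11] = e$noodlebeetl
  rot[12] = $noodlebeetle
Sorted (with $ < everything):
  sorted[0] = $noodlebeetle
  sorted[1] = beetle$noodle
  sorted[2] = dlebeetle$noo
  sorted[3] = e$noodlebeetl
  sorted[4] = ebeetle$noodl
  sorted[5] = eetle$noodleb
  sorted[6] = etle$noodlebe
  sorted[7] = le$noodlebeet
  sorted[8] = lebeetle$nood
  sorted[9] = noodlebeetle$
  sorted[10] = odlebeetle$no
  sorted[11] = oodlebeetle$n
  sorted[12] = tle$noodlebee
sorted[4] = ebeetle$noodl

Answer: ebeetle$noodl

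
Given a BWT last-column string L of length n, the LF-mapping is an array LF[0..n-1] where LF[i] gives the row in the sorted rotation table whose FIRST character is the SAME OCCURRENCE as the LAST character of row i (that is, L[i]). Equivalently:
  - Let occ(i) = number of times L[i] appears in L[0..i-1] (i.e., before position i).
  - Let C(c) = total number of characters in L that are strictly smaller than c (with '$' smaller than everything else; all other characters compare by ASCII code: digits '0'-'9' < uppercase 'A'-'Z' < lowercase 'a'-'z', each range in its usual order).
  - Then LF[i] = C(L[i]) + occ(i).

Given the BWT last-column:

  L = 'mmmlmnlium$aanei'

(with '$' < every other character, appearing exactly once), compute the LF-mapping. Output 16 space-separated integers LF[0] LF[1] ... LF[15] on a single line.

Answer: 8 9 10 6 11 13 7 4 15 12 0 1 2 14 3 5

Derivation:
Char counts: '$':1, 'a':2, 'e':1, 'i':2, 'l':2, 'm':5, 'n':2, 'u':1
C (first-col start): C('$')=0, C('a')=1, C('e')=3, C('i')=4, C('l')=6, C('m')=8, C('n')=13, C('u')=15
L[0]='m': occ=0, LF[0]=C('m')+0=8+0=8
L[1]='m': occ=1, LF[1]=C('m')+1=8+1=9
L[2]='m': occ=2, LF[2]=C('m')+2=8+2=10
L[3]='l': occ=0, LF[3]=C('l')+0=6+0=6
L[4]='m': occ=3, LF[4]=C('m')+3=8+3=11
L[5]='n': occ=0, LF[5]=C('n')+0=13+0=13
L[6]='l': occ=1, LF[6]=C('l')+1=6+1=7
L[7]='i': occ=0, LF[7]=C('i')+0=4+0=4
L[8]='u': occ=0, LF[8]=C('u')+0=15+0=15
L[9]='m': occ=4, LF[9]=C('m')+4=8+4=12
L[10]='$': occ=0, LF[10]=C('$')+0=0+0=0
L[11]='a': occ=0, LF[11]=C('a')+0=1+0=1
L[12]='a': occ=1, LF[12]=C('a')+1=1+1=2
L[13]='n': occ=1, LF[13]=C('n')+1=13+1=14
L[14]='e': occ=0, LF[14]=C('e')+0=3+0=3
L[15]='i': occ=1, LF[15]=C('i')+1=4+1=5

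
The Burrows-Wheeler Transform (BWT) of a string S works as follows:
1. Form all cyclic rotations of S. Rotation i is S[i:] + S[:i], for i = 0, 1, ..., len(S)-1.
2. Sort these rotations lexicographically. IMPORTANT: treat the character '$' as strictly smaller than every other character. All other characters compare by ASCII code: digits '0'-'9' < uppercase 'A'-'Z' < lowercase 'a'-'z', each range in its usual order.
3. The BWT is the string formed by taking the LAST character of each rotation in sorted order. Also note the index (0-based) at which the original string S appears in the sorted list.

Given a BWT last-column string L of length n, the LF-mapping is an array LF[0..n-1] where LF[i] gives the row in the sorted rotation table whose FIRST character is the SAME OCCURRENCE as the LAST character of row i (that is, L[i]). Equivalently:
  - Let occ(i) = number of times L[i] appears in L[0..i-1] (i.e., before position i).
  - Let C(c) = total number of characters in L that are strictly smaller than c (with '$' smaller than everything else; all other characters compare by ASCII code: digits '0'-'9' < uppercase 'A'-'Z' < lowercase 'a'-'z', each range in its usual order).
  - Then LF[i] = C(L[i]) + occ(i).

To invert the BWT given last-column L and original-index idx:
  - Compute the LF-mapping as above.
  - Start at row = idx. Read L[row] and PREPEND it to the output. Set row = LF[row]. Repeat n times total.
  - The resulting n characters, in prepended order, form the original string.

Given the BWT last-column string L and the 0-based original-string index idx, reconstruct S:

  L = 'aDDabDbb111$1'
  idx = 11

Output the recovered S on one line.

Answer: bD1a1b1bDD1a$

Derivation:
LF mapping: 8 5 6 9 10 7 11 12 1 2 3 0 4
Walk LF starting at row 11, prepending L[row]:
  step 1: row=11, L[11]='$', prepend. Next row=LF[11]=0
  step 2: row=0, L[0]='a', prepend. Next row=LF[0]=8
  step 3: row=8, L[8]='1', prepend. Next row=LF[8]=1
  step 4: row=1, L[1]='D', prepend. Next row=LF[1]=5
  step 5: row=5, L[5]='D', prepend. Next row=LF[5]=7
  step 6: row=7, L[7]='b', prepend. Next row=LF[7]=12
  step 7: row=12, L[12]='1', prepend. Next row=LF[12]=4
  step 8: row=4, L[4]='b', prepend. Next row=LF[4]=10
  step 9: row=10, L[10]='1', prepend. Next row=LF[10]=3
  step 10: row=3, L[3]='a', prepend. Next row=LF[3]=9
  step 11: row=9, L[9]='1', prepend. Next row=LF[9]=2
  step 12: row=2, L[2]='D', prepend. Next row=LF[2]=6
  step 13: row=6, L[6]='b', prepend. Next row=LF[6]=11
Reversed output: bD1a1b1bDD1a$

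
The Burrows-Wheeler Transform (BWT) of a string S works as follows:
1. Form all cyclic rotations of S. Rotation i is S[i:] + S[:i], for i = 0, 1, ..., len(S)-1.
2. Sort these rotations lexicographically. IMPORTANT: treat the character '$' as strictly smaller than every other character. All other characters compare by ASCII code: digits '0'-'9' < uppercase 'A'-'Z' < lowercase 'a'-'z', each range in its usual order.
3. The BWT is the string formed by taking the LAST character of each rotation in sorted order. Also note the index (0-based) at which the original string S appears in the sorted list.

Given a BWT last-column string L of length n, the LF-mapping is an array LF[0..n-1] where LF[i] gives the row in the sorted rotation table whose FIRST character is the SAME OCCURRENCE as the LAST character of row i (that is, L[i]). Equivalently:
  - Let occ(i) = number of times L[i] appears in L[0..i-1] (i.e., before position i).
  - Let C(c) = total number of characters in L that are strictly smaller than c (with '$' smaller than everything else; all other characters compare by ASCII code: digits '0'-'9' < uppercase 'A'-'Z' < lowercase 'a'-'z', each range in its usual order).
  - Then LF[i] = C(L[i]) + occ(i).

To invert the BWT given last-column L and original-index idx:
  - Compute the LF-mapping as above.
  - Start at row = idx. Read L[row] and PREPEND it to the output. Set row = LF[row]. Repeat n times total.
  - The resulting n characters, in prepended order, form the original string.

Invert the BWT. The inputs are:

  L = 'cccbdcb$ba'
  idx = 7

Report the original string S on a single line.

LF mapping: 5 6 7 2 9 8 3 0 4 1
Walk LF starting at row 7, prepending L[row]:
  step 1: row=7, L[7]='$', prepend. Next row=LF[7]=0
  step 2: row=0, L[0]='c', prepend. Next row=LF[0]=5
  step 3: row=5, L[5]='c', prepend. Next row=LF[5]=8
  step 4: row=8, L[8]='b', prepend. Next row=LF[8]=4
  step 5: row=4, L[4]='d', prepend. Next row=LF[4]=9
  step 6: row=9, L[9]='a', prepend. Next row=LF[9]=1
  step 7: row=1, L[1]='c', prepend. Next row=LF[1]=6
  step 8: row=6, L[6]='b', prepend. Next row=LF[6]=3
  step 9: row=3, L[3]='b', prepend. Next row=LF[3]=2
  step 10: row=2, L[2]='c', prepend. Next row=LF[2]=7
Reversed output: cbbcadbcc$

Answer: cbbcadbcc$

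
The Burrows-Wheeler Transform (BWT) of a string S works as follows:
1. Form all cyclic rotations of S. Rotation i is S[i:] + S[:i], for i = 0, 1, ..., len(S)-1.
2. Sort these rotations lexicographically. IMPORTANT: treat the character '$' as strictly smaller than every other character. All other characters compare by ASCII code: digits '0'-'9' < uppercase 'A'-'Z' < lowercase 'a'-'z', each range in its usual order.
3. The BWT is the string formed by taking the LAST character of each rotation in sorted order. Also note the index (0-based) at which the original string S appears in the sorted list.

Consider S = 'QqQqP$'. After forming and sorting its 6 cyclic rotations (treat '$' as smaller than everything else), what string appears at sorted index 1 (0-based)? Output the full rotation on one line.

All 6 rotations (rotation i = S[i:]+S[:i]):
  rot[0] = QqQqP$
  rot[1] = qQqP$Q
  rot[2] = QqP$Qq
  rot[3] = qP$QqQ
  rot[4] = P$QqQq
  rot[5] = $QqQqP
Sorted (with $ < everything):
  sorted[0] = $QqQqP
  sorted[1] = P$QqQq
  sorted[2] = QqP$Qq
  sorted[3] = QqQqP$
  sorted[4] = qP$QqQ
  sorted[5] = qQqP$Q
sorted[1] = P$QqQq

Answer: P$QqQq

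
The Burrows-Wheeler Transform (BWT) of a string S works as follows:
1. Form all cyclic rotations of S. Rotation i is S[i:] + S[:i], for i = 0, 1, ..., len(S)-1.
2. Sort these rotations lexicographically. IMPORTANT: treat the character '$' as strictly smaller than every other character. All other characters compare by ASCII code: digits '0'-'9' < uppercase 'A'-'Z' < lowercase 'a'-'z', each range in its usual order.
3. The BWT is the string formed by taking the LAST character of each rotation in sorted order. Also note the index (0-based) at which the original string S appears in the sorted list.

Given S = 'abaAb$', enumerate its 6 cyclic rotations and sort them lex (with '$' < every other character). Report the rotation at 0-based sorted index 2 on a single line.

Answer: aAb$ab

Derivation:
All 6 rotations (rotation i = S[i:]+S[:i]):
  rot[0] = abaAb$
  rot[1] = baAb$a
  rot[2] = aAb$ab
  rot[3] = Ab$aba
  rot[4] = b$abaA
  rot[5] = $abaAb
Sorted (with $ < everything):
  sorted[0] = $abaAb
  sorted[1] = Ab$aba
  sorted[2] = aAb$ab
  sorted[3] = abaAb$
  sorted[4] = b$abaA
  sorted[5] = baAb$a
sorted[2] = aAb$ab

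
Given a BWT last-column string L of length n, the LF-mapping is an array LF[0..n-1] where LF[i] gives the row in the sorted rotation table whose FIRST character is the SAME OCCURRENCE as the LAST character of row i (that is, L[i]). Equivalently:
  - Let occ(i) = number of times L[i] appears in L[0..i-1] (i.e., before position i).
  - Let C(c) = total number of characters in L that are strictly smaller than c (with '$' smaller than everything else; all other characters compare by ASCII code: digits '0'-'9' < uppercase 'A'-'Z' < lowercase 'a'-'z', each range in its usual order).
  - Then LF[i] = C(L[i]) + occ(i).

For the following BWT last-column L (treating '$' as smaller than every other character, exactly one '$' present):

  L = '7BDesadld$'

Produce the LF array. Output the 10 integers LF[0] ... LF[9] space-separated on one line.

Answer: 1 2 3 7 9 4 5 8 6 0

Derivation:
Char counts: '$':1, '7':1, 'B':1, 'D':1, 'a':1, 'd':2, 'e':1, 'l':1, 's':1
C (first-col start): C('$')=0, C('7')=1, C('B')=2, C('D')=3, C('a')=4, C('d')=5, C('e')=7, C('l')=8, C('s')=9
L[0]='7': occ=0, LF[0]=C('7')+0=1+0=1
L[1]='B': occ=0, LF[1]=C('B')+0=2+0=2
L[2]='D': occ=0, LF[2]=C('D')+0=3+0=3
L[3]='e': occ=0, LF[3]=C('e')+0=7+0=7
L[4]='s': occ=0, LF[4]=C('s')+0=9+0=9
L[5]='a': occ=0, LF[5]=C('a')+0=4+0=4
L[6]='d': occ=0, LF[6]=C('d')+0=5+0=5
L[7]='l': occ=0, LF[7]=C('l')+0=8+0=8
L[8]='d': occ=1, LF[8]=C('d')+1=5+1=6
L[9]='$': occ=0, LF[9]=C('$')+0=0+0=0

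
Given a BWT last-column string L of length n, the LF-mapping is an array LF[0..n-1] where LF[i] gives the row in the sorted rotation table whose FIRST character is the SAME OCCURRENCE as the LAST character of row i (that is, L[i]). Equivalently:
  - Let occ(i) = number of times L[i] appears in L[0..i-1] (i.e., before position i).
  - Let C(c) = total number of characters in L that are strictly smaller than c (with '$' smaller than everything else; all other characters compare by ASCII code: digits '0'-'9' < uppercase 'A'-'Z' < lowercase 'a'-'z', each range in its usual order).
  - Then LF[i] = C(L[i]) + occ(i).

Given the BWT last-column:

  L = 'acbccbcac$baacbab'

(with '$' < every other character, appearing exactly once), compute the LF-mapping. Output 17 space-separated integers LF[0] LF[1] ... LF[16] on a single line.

Char counts: '$':1, 'a':5, 'b':5, 'c':6
C (first-col start): C('$')=0, C('a')=1, C('b')=6, C('c')=11
L[0]='a': occ=0, LF[0]=C('a')+0=1+0=1
L[1]='c': occ=0, LF[1]=C('c')+0=11+0=11
L[2]='b': occ=0, LF[2]=C('b')+0=6+0=6
L[3]='c': occ=1, LF[3]=C('c')+1=11+1=12
L[4]='c': occ=2, LF[4]=C('c')+2=11+2=13
L[5]='b': occ=1, LF[5]=C('b')+1=6+1=7
L[6]='c': occ=3, LF[6]=C('c')+3=11+3=14
L[7]='a': occ=1, LF[7]=C('a')+1=1+1=2
L[8]='c': occ=4, LF[8]=C('c')+4=11+4=15
L[9]='$': occ=0, LF[9]=C('$')+0=0+0=0
L[10]='b': occ=2, LF[10]=C('b')+2=6+2=8
L[11]='a': occ=2, LF[11]=C('a')+2=1+2=3
L[12]='a': occ=3, LF[12]=C('a')+3=1+3=4
L[13]='c': occ=5, LF[13]=C('c')+5=11+5=16
L[14]='b': occ=3, LF[14]=C('b')+3=6+3=9
L[15]='a': occ=4, LF[15]=C('a')+4=1+4=5
L[16]='b': occ=4, LF[16]=C('b')+4=6+4=10

Answer: 1 11 6 12 13 7 14 2 15 0 8 3 4 16 9 5 10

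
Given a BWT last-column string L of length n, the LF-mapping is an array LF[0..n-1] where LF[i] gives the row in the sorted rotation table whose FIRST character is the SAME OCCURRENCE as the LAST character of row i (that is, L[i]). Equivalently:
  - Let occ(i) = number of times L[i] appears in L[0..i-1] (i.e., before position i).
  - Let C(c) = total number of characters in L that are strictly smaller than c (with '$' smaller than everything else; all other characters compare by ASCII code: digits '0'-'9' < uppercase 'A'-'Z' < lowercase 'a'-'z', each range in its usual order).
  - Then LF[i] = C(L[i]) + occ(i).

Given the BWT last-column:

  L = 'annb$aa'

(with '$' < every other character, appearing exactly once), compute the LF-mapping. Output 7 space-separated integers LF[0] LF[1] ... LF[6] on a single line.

Char counts: '$':1, 'a':3, 'b':1, 'n':2
C (first-col start): C('$')=0, C('a')=1, C('b')=4, C('n')=5
L[0]='a': occ=0, LF[0]=C('a')+0=1+0=1
L[1]='n': occ=0, LF[1]=C('n')+0=5+0=5
L[2]='n': occ=1, LF[2]=C('n')+1=5+1=6
L[3]='b': occ=0, LF[3]=C('b')+0=4+0=4
L[4]='$': occ=0, LF[4]=C('$')+0=0+0=0
L[5]='a': occ=1, LF[5]=C('a')+1=1+1=2
L[6]='a': occ=2, LF[6]=C('a')+2=1+2=3

Answer: 1 5 6 4 0 2 3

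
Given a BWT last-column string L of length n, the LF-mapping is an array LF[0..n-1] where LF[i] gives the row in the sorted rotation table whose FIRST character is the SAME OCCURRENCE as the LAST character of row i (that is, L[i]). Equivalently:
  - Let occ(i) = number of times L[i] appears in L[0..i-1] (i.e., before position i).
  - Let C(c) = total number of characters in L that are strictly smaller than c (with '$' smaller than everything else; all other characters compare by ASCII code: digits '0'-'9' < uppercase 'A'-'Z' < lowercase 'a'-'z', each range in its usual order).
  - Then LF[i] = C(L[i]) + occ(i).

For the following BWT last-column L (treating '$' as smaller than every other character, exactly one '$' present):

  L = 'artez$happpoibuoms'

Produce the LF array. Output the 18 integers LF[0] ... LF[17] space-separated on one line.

Answer: 1 13 15 4 17 0 5 2 10 11 12 8 6 3 16 9 7 14

Derivation:
Char counts: '$':1, 'a':2, 'b':1, 'e':1, 'h':1, 'i':1, 'm':1, 'o':2, 'p':3, 'r':1, 's':1, 't':1, 'u':1, 'z':1
C (first-col start): C('$')=0, C('a')=1, C('b')=3, C('e')=4, C('h')=5, C('i')=6, C('m')=7, C('o')=8, C('p')=10, C('r')=13, C('s')=14, C('t')=15, C('u')=16, C('z')=17
L[0]='a': occ=0, LF[0]=C('a')+0=1+0=1
L[1]='r': occ=0, LF[1]=C('r')+0=13+0=13
L[2]='t': occ=0, LF[2]=C('t')+0=15+0=15
L[3]='e': occ=0, LF[3]=C('e')+0=4+0=4
L[4]='z': occ=0, LF[4]=C('z')+0=17+0=17
L[5]='$': occ=0, LF[5]=C('$')+0=0+0=0
L[6]='h': occ=0, LF[6]=C('h')+0=5+0=5
L[7]='a': occ=1, LF[7]=C('a')+1=1+1=2
L[8]='p': occ=0, LF[8]=C('p')+0=10+0=10
L[9]='p': occ=1, LF[9]=C('p')+1=10+1=11
L[10]='p': occ=2, LF[10]=C('p')+2=10+2=12
L[11]='o': occ=0, LF[11]=C('o')+0=8+0=8
L[12]='i': occ=0, LF[12]=C('i')+0=6+0=6
L[13]='b': occ=0, LF[13]=C('b')+0=3+0=3
L[14]='u': occ=0, LF[14]=C('u')+0=16+0=16
L[15]='o': occ=1, LF[15]=C('o')+1=8+1=9
L[16]='m': occ=0, LF[16]=C('m')+0=7+0=7
L[17]='s': occ=0, LF[17]=C('s')+0=14+0=14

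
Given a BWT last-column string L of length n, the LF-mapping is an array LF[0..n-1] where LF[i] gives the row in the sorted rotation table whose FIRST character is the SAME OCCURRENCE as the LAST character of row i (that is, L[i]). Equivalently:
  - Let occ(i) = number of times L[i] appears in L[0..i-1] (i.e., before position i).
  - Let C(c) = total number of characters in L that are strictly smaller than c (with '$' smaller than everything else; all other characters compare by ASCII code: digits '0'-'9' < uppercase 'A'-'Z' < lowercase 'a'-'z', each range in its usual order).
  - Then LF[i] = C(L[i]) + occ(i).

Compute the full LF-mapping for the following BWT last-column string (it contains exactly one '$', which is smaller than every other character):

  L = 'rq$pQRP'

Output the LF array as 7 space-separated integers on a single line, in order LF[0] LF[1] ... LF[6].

Answer: 6 5 0 4 2 3 1

Derivation:
Char counts: '$':1, 'P':1, 'Q':1, 'R':1, 'p':1, 'q':1, 'r':1
C (first-col start): C('$')=0, C('P')=1, C('Q')=2, C('R')=3, C('p')=4, C('q')=5, C('r')=6
L[0]='r': occ=0, LF[0]=C('r')+0=6+0=6
L[1]='q': occ=0, LF[1]=C('q')+0=5+0=5
L[2]='$': occ=0, LF[2]=C('$')+0=0+0=0
L[3]='p': occ=0, LF[3]=C('p')+0=4+0=4
L[4]='Q': occ=0, LF[4]=C('Q')+0=2+0=2
L[5]='R': occ=0, LF[5]=C('R')+0=3+0=3
L[6]='P': occ=0, LF[6]=C('P')+0=1+0=1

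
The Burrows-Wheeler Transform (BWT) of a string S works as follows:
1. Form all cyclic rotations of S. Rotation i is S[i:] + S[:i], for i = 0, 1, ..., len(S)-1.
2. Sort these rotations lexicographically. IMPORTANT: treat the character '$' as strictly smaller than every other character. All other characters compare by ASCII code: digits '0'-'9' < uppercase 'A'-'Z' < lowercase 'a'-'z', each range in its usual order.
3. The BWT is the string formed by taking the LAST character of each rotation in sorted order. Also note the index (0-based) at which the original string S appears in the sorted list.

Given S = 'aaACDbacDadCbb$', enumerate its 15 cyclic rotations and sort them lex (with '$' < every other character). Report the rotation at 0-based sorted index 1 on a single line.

Answer: ACDbacDadCbb$aa

Derivation:
All 15 rotations (rotation i = S[i:]+S[:i]):
  rot[0] = aaACDbacDadCbb$
  rot[1] = aACDbacDadCbb$a
  rot[2] = ACDbacDadCbb$aa
  rot[3] = CDbacDadCbb$aaA
  rot[4] = DbacDadCbb$aaAC
  rot[5] = bacDadCbb$aaACD
  rot[6] = acDadCbb$aaACDb
  rot[7] = cDadCbb$aaACDba
  rot[8] = DadCbb$aaACDbac
  rot[9] = adCbb$aaACDbacD
  rot[10] = dCbb$aaACDbacDa
  rot[11] = Cbb$aaACDbacDad
  rot[12] = bb$aaACDbacDadC
  rot[13] = b$aaACDbacDadCb
  rot[14] = $aaACDbacDadCbb
Sorted (with $ < everything):
  sorted[0] = $aaACDbacDadCbb
  sorted[1] = ACDbacDadCbb$aa
  sorted[2] = CDbacDadCbb$aaA
  sorted[3] = Cbb$aaACDbacDad
  sorted[4] = DadCbb$aaACDbac
  sorted[5] = DbacDadCbb$aaAC
  sorted[6] = aACDbacDadCbb$a
  sorted[7] = aaACDbacDadCbb$
  sorted[8] = acDadCbb$aaACDb
  sorted[9] = adCbb$aaACDbacD
  sorted[10] = b$aaACDbacDadCb
  sorted[11] = bacDadCbb$aaACD
  sorted[12] = bb$aaACDbacDadC
  sorted[13] = cDadCbb$aaACDba
  sorted[14] = dCbb$aaACDbacDa
sorted[1] = ACDbacDadCbb$aa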